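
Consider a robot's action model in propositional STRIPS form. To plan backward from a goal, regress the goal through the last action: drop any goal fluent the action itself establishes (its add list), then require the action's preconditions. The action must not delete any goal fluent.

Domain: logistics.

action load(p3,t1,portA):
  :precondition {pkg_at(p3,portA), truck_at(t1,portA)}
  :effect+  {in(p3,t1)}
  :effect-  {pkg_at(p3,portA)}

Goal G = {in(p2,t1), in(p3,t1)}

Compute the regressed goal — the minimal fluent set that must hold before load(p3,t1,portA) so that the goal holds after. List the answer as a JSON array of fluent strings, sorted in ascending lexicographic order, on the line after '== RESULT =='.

Compute (G \ add) ∪ pre:
  G ∩ del = {}  (empty — regression defined)
  G \ add = {in(p2,t1), in(p3,t1)} \ {in(p3,t1)} = {in(p2,t1)}
  ∪ pre   = {in(p2,t1)} ∪ {pkg_at(p3,portA), truck_at(t1,portA)}
          = {in(p2,t1), pkg_at(p3,portA), truck_at(t1,portA)}

== RESULT ==
["in(p2,t1)", "pkg_at(p3,portA)", "truck_at(t1,portA)"]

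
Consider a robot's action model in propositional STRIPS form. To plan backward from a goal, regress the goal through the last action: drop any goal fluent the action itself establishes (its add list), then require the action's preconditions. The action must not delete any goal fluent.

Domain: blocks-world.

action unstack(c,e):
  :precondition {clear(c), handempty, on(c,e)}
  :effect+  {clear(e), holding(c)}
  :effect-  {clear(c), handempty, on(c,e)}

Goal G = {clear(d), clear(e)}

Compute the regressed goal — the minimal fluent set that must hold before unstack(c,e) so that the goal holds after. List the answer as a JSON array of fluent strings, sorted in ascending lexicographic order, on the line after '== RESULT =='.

Regress:
  G ∩ del = {}  (empty — regression defined)
  G \ add = {clear(d), clear(e)} \ {clear(e), holding(c)} = {clear(d)}
  ∪ pre   = {clear(d)} ∪ {clear(c), handempty, on(c,e)}
          = {clear(c), clear(d), handempty, on(c,e)}

== RESULT ==
["clear(c)", "clear(d)", "handempty", "on(c,e)"]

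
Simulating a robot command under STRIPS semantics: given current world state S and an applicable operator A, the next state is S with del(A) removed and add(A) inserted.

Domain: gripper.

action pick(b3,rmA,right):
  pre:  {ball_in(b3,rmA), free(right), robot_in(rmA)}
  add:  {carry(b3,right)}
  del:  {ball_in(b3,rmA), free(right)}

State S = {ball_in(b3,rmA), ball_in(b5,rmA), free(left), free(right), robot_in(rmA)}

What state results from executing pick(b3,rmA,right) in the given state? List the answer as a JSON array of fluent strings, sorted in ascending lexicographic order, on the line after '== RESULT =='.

Compute (S \ del) ∪ add:
  pre ⊆ S: {ball_in(b3,rmA), free(right), robot_in(rmA)} ⊆ S  — applicable
  S \ del = {ball_in(b5,rmA), free(left), robot_in(rmA)}
  ∪ add   = {ball_in(b5,rmA), carry(b3,right), free(left), robot_in(rmA)}

== RESULT ==
["ball_in(b5,rmA)", "carry(b3,right)", "free(left)", "robot_in(rmA)"]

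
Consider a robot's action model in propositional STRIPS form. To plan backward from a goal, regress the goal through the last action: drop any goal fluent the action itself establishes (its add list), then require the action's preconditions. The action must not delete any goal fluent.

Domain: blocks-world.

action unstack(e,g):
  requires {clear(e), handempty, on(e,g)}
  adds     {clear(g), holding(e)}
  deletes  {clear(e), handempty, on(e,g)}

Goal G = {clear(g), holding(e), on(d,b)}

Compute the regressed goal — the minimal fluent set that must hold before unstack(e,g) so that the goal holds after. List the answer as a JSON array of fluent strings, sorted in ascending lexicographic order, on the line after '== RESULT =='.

Compute (G \ add) ∪ pre:
  G ∩ del = {}  (empty — regression defined)
  G \ add = {clear(g), holding(e), on(d,b)} \ {clear(g), holding(e)} = {on(d,b)}
  ∪ pre   = {on(d,b)} ∪ {clear(e), handempty, on(e,g)}
          = {clear(e), handempty, on(d,b), on(e,g)}

== RESULT ==
["clear(e)", "handempty", "on(d,b)", "on(e,g)"]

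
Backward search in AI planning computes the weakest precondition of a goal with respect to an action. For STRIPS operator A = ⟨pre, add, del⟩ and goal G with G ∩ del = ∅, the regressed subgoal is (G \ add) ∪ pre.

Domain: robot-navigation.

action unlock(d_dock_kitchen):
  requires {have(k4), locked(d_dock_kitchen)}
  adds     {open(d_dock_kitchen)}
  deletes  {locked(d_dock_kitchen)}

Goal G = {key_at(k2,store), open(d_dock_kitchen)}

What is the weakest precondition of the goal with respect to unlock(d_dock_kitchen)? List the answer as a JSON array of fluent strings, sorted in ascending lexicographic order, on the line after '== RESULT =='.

Compute (G \ add) ∪ pre:
  G ∩ del = {}  (empty — regression defined)
  G \ add = {key_at(k2,store), open(d_dock_kitchen)} \ {open(d_dock_kitchen)} = {key_at(k2,store)}
  ∪ pre   = {key_at(k2,store)} ∪ {have(k4), locked(d_dock_kitchen)}
          = {have(k4), key_at(k2,store), locked(d_dock_kitchen)}

== RESULT ==
["have(k4)", "key_at(k2,store)", "locked(d_dock_kitchen)"]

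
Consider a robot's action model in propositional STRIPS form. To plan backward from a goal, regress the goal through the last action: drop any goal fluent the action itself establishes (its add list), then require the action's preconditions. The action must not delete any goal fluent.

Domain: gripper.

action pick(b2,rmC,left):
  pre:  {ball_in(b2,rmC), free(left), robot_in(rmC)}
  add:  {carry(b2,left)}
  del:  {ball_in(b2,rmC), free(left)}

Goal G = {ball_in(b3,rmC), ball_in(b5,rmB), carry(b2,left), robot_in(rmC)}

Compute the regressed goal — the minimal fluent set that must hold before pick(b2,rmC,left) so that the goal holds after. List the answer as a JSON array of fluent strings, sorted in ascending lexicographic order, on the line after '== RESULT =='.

Compute (G \ add) ∪ pre:
  G ∩ del = {}  (empty — regression defined)
  G \ add = {ball_in(b3,rmC), ball_in(b5,rmB), carry(b2,left), robot_in(rmC)} \ {carry(b2,left)} = {ball_in(b3,rmC), ball_in(b5,rmB), robot_in(rmC)}
  ∪ pre   = {ball_in(b3,rmC), ball_in(b5,rmB), robot_in(rmC)} ∪ {ball_in(b2,rmC), free(left), robot_in(rmC)}
          = {ball_in(b2,rmC), ball_in(b3,rmC), ball_in(b5,rmB), free(left), robot_in(rmC)}

== RESULT ==
["ball_in(b2,rmC)", "ball_in(b3,rmC)", "ball_in(b5,rmB)", "free(left)", "robot_in(rmC)"]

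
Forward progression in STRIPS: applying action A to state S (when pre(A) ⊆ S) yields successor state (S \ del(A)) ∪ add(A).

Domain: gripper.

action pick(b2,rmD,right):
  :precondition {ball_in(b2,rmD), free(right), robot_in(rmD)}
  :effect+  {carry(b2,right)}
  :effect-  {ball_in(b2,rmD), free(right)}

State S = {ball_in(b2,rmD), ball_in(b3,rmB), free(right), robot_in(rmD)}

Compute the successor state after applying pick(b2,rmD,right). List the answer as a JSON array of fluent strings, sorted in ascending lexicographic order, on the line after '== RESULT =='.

Compute (S \ del) ∪ add:
  pre ⊆ S: {ball_in(b2,rmD), free(right), robot_in(rmD)} ⊆ S  — applicable
  S \ del = {ball_in(b3,rmB), robot_in(rmD)}
  ∪ add   = {ball_in(b3,rmB), carry(b2,right), robot_in(rmD)}

== RESULT ==
["ball_in(b3,rmB)", "carry(b2,right)", "robot_in(rmD)"]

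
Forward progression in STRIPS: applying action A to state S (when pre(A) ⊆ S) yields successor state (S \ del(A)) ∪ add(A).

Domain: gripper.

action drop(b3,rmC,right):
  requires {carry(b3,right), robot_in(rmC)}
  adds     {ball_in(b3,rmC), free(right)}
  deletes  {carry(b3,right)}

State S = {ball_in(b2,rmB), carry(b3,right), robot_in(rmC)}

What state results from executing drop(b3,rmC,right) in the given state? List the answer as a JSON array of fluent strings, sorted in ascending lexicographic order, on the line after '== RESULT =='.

Compute (S \ del) ∪ add:
  pre ⊆ S: {carry(b3,right), robot_in(rmC)} ⊆ S  — applicable
  S \ del = {ball_in(b2,rmB), robot_in(rmC)}
  ∪ add   = {ball_in(b2,rmB), ball_in(b3,rmC), free(right), robot_in(rmC)}

== RESULT ==
["ball_in(b2,rmB)", "ball_in(b3,rmC)", "free(right)", "robot_in(rmC)"]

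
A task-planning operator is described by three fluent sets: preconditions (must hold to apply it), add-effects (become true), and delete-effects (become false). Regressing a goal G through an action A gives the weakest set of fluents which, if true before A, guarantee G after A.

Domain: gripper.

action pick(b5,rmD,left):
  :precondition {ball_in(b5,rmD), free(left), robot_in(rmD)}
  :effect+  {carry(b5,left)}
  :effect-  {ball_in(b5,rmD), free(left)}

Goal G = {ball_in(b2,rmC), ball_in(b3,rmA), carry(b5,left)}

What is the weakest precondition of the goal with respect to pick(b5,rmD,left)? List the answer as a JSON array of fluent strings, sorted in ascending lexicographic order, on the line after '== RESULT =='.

Compute (G \ add) ∪ pre:
  G ∩ del = {}  (empty — regression defined)
  G \ add = {ball_in(b2,rmC), ball_in(b3,rmA), carry(b5,left)} \ {carry(b5,left)} = {ball_in(b2,rmC), ball_in(b3,rmA)}
  ∪ pre   = {ball_in(b2,rmC), ball_in(b3,rmA)} ∪ {ball_in(b5,rmD), free(left), robot_in(rmD)}
          = {ball_in(b2,rmC), ball_in(b3,rmA), ball_in(b5,rmD), free(left), robot_in(rmD)}

== RESULT ==
["ball_in(b2,rmC)", "ball_in(b3,rmA)", "ball_in(b5,rmD)", "free(left)", "robot_in(rmD)"]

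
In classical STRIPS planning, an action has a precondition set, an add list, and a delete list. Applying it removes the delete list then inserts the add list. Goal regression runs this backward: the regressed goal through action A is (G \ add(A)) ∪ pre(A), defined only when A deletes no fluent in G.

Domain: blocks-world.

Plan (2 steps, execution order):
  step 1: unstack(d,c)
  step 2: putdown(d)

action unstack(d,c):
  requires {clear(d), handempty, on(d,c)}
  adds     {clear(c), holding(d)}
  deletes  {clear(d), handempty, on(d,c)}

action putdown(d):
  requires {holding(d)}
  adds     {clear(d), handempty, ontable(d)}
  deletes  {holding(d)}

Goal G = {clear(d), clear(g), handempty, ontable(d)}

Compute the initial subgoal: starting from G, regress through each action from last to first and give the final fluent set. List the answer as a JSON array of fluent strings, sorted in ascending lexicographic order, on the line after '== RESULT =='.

Work backward from the goal:
  through step 2 (putdown(d)): drop {clear(d), handempty, ontable(d)}, keep {clear(g)}, require {holding(d)}
    → {clear(g), holding(d)}
  through step 1 (unstack(d,c)): drop {holding(d)}, keep {clear(g)}, require {clear(d), handempty, on(d,c)}
    → {clear(d), clear(g), handempty, on(d,c)}

== RESULT ==
["clear(d)", "clear(g)", "handempty", "on(d,c)"]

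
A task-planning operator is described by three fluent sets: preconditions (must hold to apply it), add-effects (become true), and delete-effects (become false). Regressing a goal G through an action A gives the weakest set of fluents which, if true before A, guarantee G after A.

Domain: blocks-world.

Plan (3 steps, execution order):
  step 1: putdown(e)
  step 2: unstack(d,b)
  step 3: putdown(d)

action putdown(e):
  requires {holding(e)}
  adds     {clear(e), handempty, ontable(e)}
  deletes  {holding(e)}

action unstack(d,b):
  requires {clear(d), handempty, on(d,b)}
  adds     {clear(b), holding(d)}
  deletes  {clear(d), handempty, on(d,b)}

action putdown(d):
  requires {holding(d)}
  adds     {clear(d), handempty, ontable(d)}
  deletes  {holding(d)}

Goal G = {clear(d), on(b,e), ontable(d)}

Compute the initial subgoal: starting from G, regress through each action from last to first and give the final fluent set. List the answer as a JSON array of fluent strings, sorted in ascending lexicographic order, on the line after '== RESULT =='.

Work backward from the goal:
  through step 3 (putdown(d)): drop {clear(d), ontable(d)}, keep {on(b,e)}, require {holding(d)}
    → {holding(d), on(b,e)}
  through step 2 (unstack(d,b)): drop {holding(d)}, keep {on(b,e)}, require {clear(d), handempty, on(d,b)}
    → {clear(d), handempty, on(b,e), on(d,b)}
  through step 1 (putdown(e)): drop {handempty}, keep {clear(d), on(b,e), on(d,b)}, require {holding(e)}
    → {clear(d), holding(e), on(b,e), on(d,b)}

== RESULT ==
["clear(d)", "holding(e)", "on(b,e)", "on(d,b)"]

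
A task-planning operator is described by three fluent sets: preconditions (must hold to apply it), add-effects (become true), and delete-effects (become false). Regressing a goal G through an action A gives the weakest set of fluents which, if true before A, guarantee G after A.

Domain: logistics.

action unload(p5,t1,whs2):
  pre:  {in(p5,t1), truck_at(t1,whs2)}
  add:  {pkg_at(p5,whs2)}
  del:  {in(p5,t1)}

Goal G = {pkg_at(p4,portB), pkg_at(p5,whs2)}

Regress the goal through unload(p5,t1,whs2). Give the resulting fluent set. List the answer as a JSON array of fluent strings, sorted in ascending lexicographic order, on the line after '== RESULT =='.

Regress:
  G ∩ del = {}  (empty — regression defined)
  G \ add = {pkg_at(p4,portB), pkg_at(p5,whs2)} \ {pkg_at(p5,whs2)} = {pkg_at(p4,portB)}
  ∪ pre   = {pkg_at(p4,portB)} ∪ {in(p5,t1), truck_at(t1,whs2)}
          = {in(p5,t1), pkg_at(p4,portB), truck_at(t1,whs2)}

== RESULT ==
["in(p5,t1)", "pkg_at(p4,portB)", "truck_at(t1,whs2)"]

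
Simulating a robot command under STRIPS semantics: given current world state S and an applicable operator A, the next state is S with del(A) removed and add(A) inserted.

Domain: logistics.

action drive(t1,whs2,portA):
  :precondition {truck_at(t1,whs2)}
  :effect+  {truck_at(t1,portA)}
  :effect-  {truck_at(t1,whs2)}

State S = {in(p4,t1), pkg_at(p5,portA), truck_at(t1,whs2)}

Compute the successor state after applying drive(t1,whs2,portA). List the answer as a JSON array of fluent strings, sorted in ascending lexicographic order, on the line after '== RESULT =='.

Compute (S \ del) ∪ add:
  pre ⊆ S: {truck_at(t1,whs2)} ⊆ S  — applicable
  S \ del = {in(p4,t1), pkg_at(p5,portA)}
  ∪ add   = {in(p4,t1), pkg_at(p5,portA), truck_at(t1,portA)}

== RESULT ==
["in(p4,t1)", "pkg_at(p5,portA)", "truck_at(t1,portA)"]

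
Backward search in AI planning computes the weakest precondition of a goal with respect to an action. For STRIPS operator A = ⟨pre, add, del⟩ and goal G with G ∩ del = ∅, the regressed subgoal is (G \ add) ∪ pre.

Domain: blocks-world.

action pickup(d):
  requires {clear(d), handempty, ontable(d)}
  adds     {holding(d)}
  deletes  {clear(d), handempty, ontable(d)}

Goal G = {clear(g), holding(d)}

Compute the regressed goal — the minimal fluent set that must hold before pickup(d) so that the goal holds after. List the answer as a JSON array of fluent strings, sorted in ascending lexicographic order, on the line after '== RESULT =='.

Compute (G \ add) ∪ pre:
  G ∩ del = {}  (empty — regression defined)
  G \ add = {clear(g), holding(d)} \ {holding(d)} = {clear(g)}
  ∪ pre   = {clear(g)} ∪ {clear(d), handempty, ontable(d)}
          = {clear(d), clear(g), handempty, ontable(d)}

== RESULT ==
["clear(d)", "clear(g)", "handempty", "ontable(d)"]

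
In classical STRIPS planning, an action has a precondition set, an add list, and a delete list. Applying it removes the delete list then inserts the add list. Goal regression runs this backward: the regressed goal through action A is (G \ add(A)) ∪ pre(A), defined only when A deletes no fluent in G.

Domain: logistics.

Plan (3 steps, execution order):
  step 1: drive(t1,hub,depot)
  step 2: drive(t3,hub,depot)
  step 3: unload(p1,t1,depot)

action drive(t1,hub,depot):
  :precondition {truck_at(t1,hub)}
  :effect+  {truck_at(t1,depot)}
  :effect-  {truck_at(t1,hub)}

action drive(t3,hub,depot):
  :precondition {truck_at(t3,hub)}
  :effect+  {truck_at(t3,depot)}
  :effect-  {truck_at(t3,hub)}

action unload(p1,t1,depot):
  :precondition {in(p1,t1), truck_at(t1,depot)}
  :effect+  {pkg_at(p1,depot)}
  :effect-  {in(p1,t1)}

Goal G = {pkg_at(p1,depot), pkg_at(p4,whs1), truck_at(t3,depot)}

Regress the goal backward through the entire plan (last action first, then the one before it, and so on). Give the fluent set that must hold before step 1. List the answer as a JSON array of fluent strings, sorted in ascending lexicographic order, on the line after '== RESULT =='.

Regress step by step:
  through step 3 (unload(p1,t1,depot)): drop {pkg_at(p1,depot)}, keep {pkg_at(p4,whs1), truck_at(t3,depot)}, require {in(p1,t1), truck_at(t1,depot)}
    → {in(p1,t1), pkg_at(p4,whs1), truck_at(t1,depot), truck_at(t3,depot)}
  through step 2 (drive(t3,hub,depot)): drop {truck_at(t3,depot)}, keep {in(p1,t1), pkg_at(p4,whs1), truck_at(t1,depot)}, require {truck_at(t3,hub)}
    → {in(p1,t1), pkg_at(p4,whs1), truck_at(t1,depot), truck_at(t3,hub)}
  through step 1 (drive(t1,hub,depot)): drop {truck_at(t1,depot)}, keep {in(p1,t1), pkg_at(p4,whs1), truck_at(t3,hub)}, require {truck_at(t1,hub)}
    → {in(p1,t1), pkg_at(p4,whs1), truck_at(t1,hub), truck_at(t3,hub)}

== RESULT ==
["in(p1,t1)", "pkg_at(p4,whs1)", "truck_at(t1,hub)", "truck_at(t3,hub)"]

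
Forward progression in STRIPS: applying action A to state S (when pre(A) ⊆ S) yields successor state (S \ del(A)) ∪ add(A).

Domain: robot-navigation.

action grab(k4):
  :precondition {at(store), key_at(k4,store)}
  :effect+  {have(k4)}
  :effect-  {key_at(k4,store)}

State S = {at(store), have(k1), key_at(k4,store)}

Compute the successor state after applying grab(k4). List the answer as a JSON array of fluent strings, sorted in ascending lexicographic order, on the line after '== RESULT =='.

Compute (S \ del) ∪ add:
  pre ⊆ S: {at(store), key_at(k4,store)} ⊆ S  — applicable
  S \ del = {at(store), have(k1)}
  ∪ add   = {at(store), have(k1), have(k4)}

== RESULT ==
["at(store)", "have(k1)", "have(k4)"]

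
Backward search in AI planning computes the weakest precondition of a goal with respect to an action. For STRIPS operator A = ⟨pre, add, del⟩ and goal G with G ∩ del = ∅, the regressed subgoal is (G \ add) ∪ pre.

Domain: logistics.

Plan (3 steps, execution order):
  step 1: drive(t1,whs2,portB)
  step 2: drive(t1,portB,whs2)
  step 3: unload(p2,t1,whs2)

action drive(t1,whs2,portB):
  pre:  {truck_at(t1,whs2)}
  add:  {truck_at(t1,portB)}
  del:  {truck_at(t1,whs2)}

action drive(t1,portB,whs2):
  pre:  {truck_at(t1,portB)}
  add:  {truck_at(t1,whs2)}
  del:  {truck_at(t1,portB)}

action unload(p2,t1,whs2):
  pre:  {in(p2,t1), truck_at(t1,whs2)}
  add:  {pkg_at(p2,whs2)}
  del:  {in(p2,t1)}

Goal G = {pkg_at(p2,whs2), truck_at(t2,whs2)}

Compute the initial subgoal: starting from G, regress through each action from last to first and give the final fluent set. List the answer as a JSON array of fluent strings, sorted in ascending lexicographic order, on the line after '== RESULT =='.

Work backward from the goal:
  through step 3 (unload(p2,t1,whs2)): drop {pkg_at(p2,whs2)}, keep {truck_at(t2,whs2)}, require {in(p2,t1), truck_at(t1,whs2)}
    → {in(p2,t1), truck_at(t1,whs2), truck_at(t2,whs2)}
  through step 2 (drive(t1,portB,whs2)): drop {truck_at(t1,whs2)}, keep {in(p2,t1), truck_at(t2,whs2)}, require {truck_at(t1,portB)}
    → {in(p2,t1), truck_at(t1,portB), truck_at(t2,whs2)}
  through step 1 (drive(t1,whs2,portB)): drop {truck_at(t1,portB)}, keep {in(p2,t1), truck_at(t2,whs2)}, require {truck_at(t1,whs2)}
    → {in(p2,t1), truck_at(t1,whs2), truck_at(t2,whs2)}

== RESULT ==
["in(p2,t1)", "truck_at(t1,whs2)", "truck_at(t2,whs2)"]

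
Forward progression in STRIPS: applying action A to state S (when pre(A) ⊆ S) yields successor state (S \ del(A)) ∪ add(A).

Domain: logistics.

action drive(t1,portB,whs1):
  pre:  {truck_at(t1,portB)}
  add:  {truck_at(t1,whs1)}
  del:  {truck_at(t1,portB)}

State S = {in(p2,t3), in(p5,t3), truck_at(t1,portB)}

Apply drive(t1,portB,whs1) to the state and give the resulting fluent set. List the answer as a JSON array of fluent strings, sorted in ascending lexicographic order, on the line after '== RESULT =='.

Progress:
  pre ⊆ S: {truck_at(t1,portB)} ⊆ S  — applicable
  S \ del = {in(p2,t3), in(p5,t3)}
  ∪ add   = {in(p2,t3), in(p5,t3), truck_at(t1,whs1)}

== RESULT ==
["in(p2,t3)", "in(p5,t3)", "truck_at(t1,whs1)"]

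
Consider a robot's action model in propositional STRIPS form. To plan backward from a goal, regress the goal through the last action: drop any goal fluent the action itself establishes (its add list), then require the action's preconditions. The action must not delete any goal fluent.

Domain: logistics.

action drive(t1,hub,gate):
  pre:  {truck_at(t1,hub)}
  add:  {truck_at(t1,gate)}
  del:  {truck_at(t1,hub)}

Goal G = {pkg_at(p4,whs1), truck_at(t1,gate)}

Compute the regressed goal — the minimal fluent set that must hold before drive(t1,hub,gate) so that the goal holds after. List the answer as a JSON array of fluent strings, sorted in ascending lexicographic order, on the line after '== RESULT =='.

Compute (G \ add) ∪ pre:
  G ∩ del = {}  (empty — regression defined)
  G \ add = {pkg_at(p4,whs1), truck_at(t1,gate)} \ {truck_at(t1,gate)} = {pkg_at(p4,whs1)}
  ∪ pre   = {pkg_at(p4,whs1)} ∪ {truck_at(t1,hub)}
          = {pkg_at(p4,whs1), truck_at(t1,hub)}

== RESULT ==
["pkg_at(p4,whs1)", "truck_at(t1,hub)"]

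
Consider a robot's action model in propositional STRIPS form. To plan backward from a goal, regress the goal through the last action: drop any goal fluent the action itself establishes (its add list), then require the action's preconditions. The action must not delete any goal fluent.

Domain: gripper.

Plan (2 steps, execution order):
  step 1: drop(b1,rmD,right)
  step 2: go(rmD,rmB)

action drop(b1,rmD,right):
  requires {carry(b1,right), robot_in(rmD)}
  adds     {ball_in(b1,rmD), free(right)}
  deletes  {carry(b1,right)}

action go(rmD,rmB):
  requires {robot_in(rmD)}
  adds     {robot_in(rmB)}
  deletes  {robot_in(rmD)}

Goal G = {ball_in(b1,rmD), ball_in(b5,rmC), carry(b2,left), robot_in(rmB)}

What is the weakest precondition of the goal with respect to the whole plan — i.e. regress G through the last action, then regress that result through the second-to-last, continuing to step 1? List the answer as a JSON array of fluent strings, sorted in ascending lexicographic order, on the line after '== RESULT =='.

Work backward from the goal:
  through step 2 (go(rmD,rmB)): drop {robot_in(rmB)}, keep {ball_in(b1,rmD), ball_in(b5,rmC), carry(b2,left)}, require {robot_in(rmD)}
    → {ball_in(b1,rmD), ball_in(b5,rmC), carry(b2,left), robot_in(rmD)}
  through step 1 (drop(b1,rmD,right)): drop {ball_in(b1,rmD)}, keep {ball_in(b5,rmC), carry(b2,left), robot_in(rmD)}, require {carry(b1,right), robot_in(rmD)}
    → {ball_in(b5,rmC), carry(b1,right), carry(b2,left), robot_in(rmD)}

== RESULT ==
["ball_in(b5,rmC)", "carry(b1,right)", "carry(b2,left)", "robot_in(rmD)"]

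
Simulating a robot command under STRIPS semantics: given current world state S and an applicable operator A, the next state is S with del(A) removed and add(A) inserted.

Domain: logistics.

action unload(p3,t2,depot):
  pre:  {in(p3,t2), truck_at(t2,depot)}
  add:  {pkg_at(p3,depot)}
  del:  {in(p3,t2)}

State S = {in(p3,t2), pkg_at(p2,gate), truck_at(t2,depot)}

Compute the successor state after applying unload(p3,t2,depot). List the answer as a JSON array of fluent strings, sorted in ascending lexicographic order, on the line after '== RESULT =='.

Progress:
  pre ⊆ S: {in(p3,t2), truck_at(t2,depot)} ⊆ S  — applicable
  S \ del = {pkg_at(p2,gate), truck_at(t2,depot)}
  ∪ add   = {pkg_at(p2,gate), pkg_at(p3,depot), truck_at(t2,depot)}

== RESULT ==
["pkg_at(p2,gate)", "pkg_at(p3,depot)", "truck_at(t2,depot)"]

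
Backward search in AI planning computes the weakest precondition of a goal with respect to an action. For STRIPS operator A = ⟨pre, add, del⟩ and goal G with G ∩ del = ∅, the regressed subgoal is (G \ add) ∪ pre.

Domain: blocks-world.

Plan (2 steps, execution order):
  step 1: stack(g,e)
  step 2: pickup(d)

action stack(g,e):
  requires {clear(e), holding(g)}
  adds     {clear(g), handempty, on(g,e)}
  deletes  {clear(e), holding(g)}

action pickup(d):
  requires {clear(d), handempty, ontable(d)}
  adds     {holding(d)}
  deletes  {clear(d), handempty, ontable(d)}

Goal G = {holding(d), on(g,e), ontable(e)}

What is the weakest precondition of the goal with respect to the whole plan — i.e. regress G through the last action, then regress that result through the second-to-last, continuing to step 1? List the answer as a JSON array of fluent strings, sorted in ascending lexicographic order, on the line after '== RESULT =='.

Regress step by step:
  through step 2 (pickup(d)): drop {holding(d)}, keep {on(g,e), ontable(e)}, require {clear(d), handempty, ontable(d)}
    → {clear(d), handempty, on(g,e), ontable(d), ontable(e)}
  through step 1 (stack(g,e)): drop {handempty, on(g,e)}, keep {clear(d), ontable(d), ontable(e)}, require {clear(e), holding(g)}
    → {clear(d), clear(e), holding(g), ontable(d), ontable(e)}

== RESULT ==
["clear(d)", "clear(e)", "holding(g)", "ontable(d)", "ontable(e)"]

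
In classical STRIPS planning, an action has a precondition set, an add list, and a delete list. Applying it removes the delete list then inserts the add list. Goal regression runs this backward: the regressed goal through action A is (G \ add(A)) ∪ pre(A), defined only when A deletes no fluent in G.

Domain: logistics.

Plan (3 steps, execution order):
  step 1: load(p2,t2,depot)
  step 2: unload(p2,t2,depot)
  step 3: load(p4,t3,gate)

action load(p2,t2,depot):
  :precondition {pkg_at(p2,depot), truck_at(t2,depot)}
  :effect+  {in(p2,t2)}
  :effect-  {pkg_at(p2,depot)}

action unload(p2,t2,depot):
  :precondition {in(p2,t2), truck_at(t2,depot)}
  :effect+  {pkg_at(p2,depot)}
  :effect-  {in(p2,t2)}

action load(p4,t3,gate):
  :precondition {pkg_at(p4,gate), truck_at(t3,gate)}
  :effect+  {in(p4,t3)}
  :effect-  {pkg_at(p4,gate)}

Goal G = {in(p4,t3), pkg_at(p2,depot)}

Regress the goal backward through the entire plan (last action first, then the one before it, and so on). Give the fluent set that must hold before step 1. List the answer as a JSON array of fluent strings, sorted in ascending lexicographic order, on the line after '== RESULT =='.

Regress step by step:
  through step 3 (load(p4,t3,gate)): drop {in(p4,t3)}, keep {pkg_at(p2,depot)}, require {pkg_at(p4,gate), truck_at(t3,gate)}
    → {pkg_at(p2,depot), pkg_at(p4,gate), truck_at(t3,gate)}
  through step 2 (unload(p2,t2,depot)): drop {pkg_at(p2,depot)}, keep {pkg_at(p4,gate), truck_at(t3,gate)}, require {in(p2,t2), truck_at(t2,depot)}
    → {in(p2,t2), pkg_at(p4,gate), truck_at(t2,depot), truck_at(t3,gate)}
  through step 1 (load(p2,t2,depot)): drop {in(p2,t2)}, keep {pkg_at(p4,gate), truck_at(t2,depot), truck_at(t3,gate)}, require {pkg_at(p2,depot), truck_at(t2,depot)}
    → {pkg_at(p2,depot), pkg_at(p4,gate), truck_at(t2,depot), truck_at(t3,gate)}

== RESULT ==
["pkg_at(p2,depot)", "pkg_at(p4,gate)", "truck_at(t2,depot)", "truck_at(t3,gate)"]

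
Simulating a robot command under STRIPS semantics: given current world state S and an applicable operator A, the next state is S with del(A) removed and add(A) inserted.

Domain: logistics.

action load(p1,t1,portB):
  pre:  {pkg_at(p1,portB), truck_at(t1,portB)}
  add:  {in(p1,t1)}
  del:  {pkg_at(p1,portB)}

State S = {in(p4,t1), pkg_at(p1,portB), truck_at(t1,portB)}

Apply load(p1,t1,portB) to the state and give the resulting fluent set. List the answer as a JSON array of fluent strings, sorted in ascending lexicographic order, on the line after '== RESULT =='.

Compute (S \ del) ∪ add:
  pre ⊆ S: {pkg_at(p1,portB), truck_at(t1,portB)} ⊆ S  — applicable
  S \ del = {in(p4,t1), truck_at(t1,portB)}
  ∪ add   = {in(p1,t1), in(p4,t1), truck_at(t1,portB)}

== RESULT ==
["in(p1,t1)", "in(p4,t1)", "truck_at(t1,portB)"]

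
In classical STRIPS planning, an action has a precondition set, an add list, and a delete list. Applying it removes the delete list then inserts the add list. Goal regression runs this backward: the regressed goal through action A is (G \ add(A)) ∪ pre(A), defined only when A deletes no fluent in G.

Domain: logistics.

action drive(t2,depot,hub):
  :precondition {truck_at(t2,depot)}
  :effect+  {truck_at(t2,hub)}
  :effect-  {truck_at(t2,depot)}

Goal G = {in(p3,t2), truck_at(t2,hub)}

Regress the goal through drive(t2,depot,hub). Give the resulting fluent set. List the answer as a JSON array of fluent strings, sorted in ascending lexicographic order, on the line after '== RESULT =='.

Compute (G \ add) ∪ pre:
  G ∩ del = {}  (empty — regression defined)
  G \ add = {in(p3,t2), truck_at(t2,hub)} \ {truck_at(t2,hub)} = {in(p3,t2)}
  ∪ pre   = {in(p3,t2)} ∪ {truck_at(t2,depot)}
          = {in(p3,t2), truck_at(t2,depot)}

== RESULT ==
["in(p3,t2)", "truck_at(t2,depot)"]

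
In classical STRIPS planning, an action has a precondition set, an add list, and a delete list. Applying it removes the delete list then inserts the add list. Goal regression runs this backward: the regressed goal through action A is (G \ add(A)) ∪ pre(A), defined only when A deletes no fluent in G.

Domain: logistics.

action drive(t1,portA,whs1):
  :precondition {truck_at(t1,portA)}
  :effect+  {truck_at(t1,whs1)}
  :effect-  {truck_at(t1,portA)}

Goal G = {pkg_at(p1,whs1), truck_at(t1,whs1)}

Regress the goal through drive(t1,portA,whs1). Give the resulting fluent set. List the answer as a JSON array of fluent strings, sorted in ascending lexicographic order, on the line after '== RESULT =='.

Compute (G \ add) ∪ pre:
  G ∩ del = {}  (empty — regression defined)
  G \ add = {pkg_at(p1,whs1), truck_at(t1,whs1)} \ {truck_at(t1,whs1)} = {pkg_at(p1,whs1)}
  ∪ pre   = {pkg_at(p1,whs1)} ∪ {truck_at(t1,portA)}
          = {pkg_at(p1,whs1), truck_at(t1,portA)}

== RESULT ==
["pkg_at(p1,whs1)", "truck_at(t1,portA)"]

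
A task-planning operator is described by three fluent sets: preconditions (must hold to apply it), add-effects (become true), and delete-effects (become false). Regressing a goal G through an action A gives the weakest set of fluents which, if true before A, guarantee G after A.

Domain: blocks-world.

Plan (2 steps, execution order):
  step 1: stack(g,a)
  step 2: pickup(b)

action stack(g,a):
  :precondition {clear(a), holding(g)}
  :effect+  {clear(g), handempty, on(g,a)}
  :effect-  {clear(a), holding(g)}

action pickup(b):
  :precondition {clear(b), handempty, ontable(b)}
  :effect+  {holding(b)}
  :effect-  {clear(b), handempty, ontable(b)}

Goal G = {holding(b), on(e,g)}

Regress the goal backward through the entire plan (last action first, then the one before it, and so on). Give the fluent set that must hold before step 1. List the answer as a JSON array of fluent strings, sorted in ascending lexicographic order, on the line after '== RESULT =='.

Regress step by step:
  through step 2 (pickup(b)): drop {holding(b)}, keep {on(e,g)}, require {clear(b), handempty, ontable(b)}
    → {clear(b), handempty, on(e,g), ontable(b)}
  through step 1 (stack(g,a)): drop {handempty}, keep {clear(b), on(e,g), ontable(b)}, require {clear(a), holding(g)}
    → {clear(a), clear(b), holding(g), on(e,g), ontable(b)}

== RESULT ==
["clear(a)", "clear(b)", "holding(g)", "on(e,g)", "ontable(b)"]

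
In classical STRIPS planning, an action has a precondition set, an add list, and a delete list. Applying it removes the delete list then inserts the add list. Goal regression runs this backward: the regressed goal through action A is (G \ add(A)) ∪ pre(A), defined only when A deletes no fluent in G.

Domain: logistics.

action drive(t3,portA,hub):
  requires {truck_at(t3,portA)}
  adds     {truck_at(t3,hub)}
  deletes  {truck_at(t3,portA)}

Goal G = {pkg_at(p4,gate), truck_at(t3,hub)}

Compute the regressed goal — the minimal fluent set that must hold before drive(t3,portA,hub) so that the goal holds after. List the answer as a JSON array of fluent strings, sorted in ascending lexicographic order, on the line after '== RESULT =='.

Regress:
  G ∩ del = {}  (empty — regression defined)
  G \ add = {pkg_at(p4,gate), truck_at(t3,hub)} \ {truck_at(t3,hub)} = {pkg_at(p4,gate)}
  ∪ pre   = {pkg_at(p4,gate)} ∪ {truck_at(t3,portA)}
          = {pkg_at(p4,gate), truck_at(t3,portA)}

== RESULT ==
["pkg_at(p4,gate)", "truck_at(t3,portA)"]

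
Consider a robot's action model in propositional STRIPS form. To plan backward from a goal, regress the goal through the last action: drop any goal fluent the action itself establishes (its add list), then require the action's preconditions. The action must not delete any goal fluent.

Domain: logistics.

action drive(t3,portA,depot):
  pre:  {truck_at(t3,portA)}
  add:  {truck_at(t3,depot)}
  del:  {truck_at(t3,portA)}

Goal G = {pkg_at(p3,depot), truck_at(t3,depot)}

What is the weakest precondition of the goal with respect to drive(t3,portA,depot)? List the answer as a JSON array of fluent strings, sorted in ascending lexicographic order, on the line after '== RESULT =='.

Compute (G \ add) ∪ pre:
  G ∩ del = {}  (empty — regression defined)
  G \ add = {pkg_at(p3,depot), truck_at(t3,depot)} \ {truck_at(t3,depot)} = {pkg_at(p3,depot)}
  ∪ pre   = {pkg_at(p3,depot)} ∪ {truck_at(t3,portA)}
          = {pkg_at(p3,depot), truck_at(t3,portA)}

== RESULT ==
["pkg_at(p3,depot)", "truck_at(t3,portA)"]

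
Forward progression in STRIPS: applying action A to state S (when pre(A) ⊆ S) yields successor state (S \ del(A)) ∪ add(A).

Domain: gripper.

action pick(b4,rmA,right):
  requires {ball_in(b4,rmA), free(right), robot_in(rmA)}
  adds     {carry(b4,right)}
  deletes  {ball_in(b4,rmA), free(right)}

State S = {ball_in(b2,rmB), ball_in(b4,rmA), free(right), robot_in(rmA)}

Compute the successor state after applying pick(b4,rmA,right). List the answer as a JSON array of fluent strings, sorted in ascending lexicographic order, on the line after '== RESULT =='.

Progress:
  pre ⊆ S: {ball_in(b4,rmA), free(right), robot_in(rmA)} ⊆ S  — applicable
  S \ del = {ball_in(b2,rmB), robot_in(rmA)}
  ∪ add   = {ball_in(b2,rmB), carry(b4,right), robot_in(rmA)}

== RESULT ==
["ball_in(b2,rmB)", "carry(b4,right)", "robot_in(rmA)"]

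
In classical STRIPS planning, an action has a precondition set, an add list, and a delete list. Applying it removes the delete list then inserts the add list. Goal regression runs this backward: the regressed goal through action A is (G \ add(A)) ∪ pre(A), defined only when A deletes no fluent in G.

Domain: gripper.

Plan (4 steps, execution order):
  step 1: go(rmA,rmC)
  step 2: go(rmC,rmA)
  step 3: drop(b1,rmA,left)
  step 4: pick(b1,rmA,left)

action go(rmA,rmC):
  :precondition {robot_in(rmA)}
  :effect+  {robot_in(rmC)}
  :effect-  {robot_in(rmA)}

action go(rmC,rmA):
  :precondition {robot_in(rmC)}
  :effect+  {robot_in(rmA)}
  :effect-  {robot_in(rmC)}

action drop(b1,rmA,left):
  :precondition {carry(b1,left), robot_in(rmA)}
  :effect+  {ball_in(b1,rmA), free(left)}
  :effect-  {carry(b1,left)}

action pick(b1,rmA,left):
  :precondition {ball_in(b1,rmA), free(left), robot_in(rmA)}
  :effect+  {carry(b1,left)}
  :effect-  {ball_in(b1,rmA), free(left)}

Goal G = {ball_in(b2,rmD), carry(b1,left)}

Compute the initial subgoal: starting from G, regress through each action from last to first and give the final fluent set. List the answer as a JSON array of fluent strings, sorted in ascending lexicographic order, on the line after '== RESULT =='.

Regress step by step:
  through step 4 (pick(b1,rmA,left)): drop {carry(b1,left)}, keep {ball_in(b2,rmD)}, require {ball_in(b1,rmA), free(left), robot_in(rmA)}
    → {ball_in(b1,rmA), ball_in(b2,rmD), free(left), robot_in(rmA)}
  through step 3 (drop(b1,rmA,left)): drop {ball_in(b1,rmA), free(left)}, keep {ball_in(b2,rmD), robot_in(rmA)}, require {carry(b1,left), robot_in(rmA)}
    → {ball_in(b2,rmD), carry(b1,left), robot_in(rmA)}
  through step 2 (go(rmC,rmA)): drop {robot_in(rmA)}, keep {ball_in(b2,rmD), carry(b1,left)}, require {robot_in(rmC)}
    → {ball_in(b2,rmD), carry(b1,left), robot_in(rmC)}
  through step 1 (go(rmA,rmC)): drop {robot_in(rmC)}, keep {ball_in(b2,rmD), carry(b1,left)}, require {robot_in(rmA)}
    → {ball_in(b2,rmD), carry(b1,left), robot_in(rmA)}

== RESULT ==
["ball_in(b2,rmD)", "carry(b1,left)", "robot_in(rmA)"]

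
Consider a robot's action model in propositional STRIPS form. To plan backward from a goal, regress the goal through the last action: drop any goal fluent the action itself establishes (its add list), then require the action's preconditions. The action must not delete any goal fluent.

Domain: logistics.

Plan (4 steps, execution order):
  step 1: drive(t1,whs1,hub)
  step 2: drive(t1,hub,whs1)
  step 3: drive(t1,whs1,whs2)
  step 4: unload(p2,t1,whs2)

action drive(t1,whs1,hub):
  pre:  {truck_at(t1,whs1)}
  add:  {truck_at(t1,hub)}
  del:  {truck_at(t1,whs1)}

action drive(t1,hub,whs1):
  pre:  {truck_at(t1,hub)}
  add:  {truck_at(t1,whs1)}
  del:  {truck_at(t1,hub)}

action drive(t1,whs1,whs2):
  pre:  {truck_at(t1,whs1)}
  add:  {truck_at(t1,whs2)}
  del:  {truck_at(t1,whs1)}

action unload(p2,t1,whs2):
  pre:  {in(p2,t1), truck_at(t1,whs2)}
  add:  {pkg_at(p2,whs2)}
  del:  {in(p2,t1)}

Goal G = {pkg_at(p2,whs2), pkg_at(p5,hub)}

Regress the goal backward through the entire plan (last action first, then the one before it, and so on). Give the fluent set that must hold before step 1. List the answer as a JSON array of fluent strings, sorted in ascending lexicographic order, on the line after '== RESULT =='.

Work backward from the goal:
  through step 4 (unload(p2,t1,whs2)): drop {pkg_at(p2,whs2)}, keep {pkg_at(p5,hub)}, require {in(p2,t1), truck_at(t1,whs2)}
    → {in(p2,t1), pkg_at(p5,hub), truck_at(t1,whs2)}
  through step 3 (drive(t1,whs1,whs2)): drop {truck_at(t1,whs2)}, keep {in(p2,t1), pkg_at(p5,hub)}, require {truck_at(t1,whs1)}
    → {in(p2,t1), pkg_at(p5,hub), truck_at(t1,whs1)}
  through step 2 (drive(t1,hub,whs1)): drop {truck_at(t1,whs1)}, keep {in(p2,t1), pkg_at(p5,hub)}, require {truck_at(t1,hub)}
    → {in(p2,t1), pkg_at(p5,hub), truck_at(t1,hub)}
  through step 1 (drive(t1,whs1,hub)): drop {truck_at(t1,hub)}, keep {in(p2,t1), pkg_at(p5,hub)}, require {truck_at(t1,whs1)}
    → {in(p2,t1), pkg_at(p5,hub), truck_at(t1,whs1)}

== RESULT ==
["in(p2,t1)", "pkg_at(p5,hub)", "truck_at(t1,whs1)"]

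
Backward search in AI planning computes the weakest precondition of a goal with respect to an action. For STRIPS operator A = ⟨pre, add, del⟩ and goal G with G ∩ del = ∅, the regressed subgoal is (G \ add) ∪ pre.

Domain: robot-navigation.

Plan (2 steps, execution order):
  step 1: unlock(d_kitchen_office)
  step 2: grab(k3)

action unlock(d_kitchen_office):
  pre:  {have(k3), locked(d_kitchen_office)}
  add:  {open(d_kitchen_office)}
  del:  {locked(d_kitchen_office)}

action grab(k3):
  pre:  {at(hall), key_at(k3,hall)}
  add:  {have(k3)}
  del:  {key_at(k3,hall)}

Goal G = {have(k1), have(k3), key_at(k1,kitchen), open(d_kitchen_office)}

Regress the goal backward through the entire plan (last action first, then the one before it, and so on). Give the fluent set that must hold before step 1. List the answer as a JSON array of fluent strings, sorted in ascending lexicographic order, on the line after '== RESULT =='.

Work backward from the goal:
  through step 2 (grab(k3)): drop {have(k3)}, keep {have(k1), key_at(k1,kitchen), open(d_kitchen_office)}, require {at(hall), key_at(k3,hall)}
    → {at(hall), have(k1), key_at(k1,kitchen), key_at(k3,hall), open(d_kitchen_office)}
  through step 1 (unlock(d_kitchen_office)): drop {open(d_kitchen_office)}, keep {at(hall), have(k1), key_at(k1,kitchen), key_at(k3,hall)}, require {have(k3), locked(d_kitchen_office)}
    → {at(hall), have(k1), have(k3), key_at(k1,kitchen), key_at(k3,hall), locked(d_kitchen_office)}

== RESULT ==
["at(hall)", "have(k1)", "have(k3)", "key_at(k1,kitchen)", "key_at(k3,hall)", "locked(d_kitchen_office)"]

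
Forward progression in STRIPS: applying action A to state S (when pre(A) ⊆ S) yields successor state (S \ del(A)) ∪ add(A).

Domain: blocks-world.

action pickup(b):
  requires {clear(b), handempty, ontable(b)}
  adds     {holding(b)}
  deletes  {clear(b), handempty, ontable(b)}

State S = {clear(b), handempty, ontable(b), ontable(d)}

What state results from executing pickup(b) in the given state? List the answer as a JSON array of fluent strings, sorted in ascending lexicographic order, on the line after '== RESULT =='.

Compute (S \ del) ∪ add:
  pre ⊆ S: {clear(b), handempty, ontable(b)} ⊆ S  — applicable
  S \ del = {ontable(d)}
  ∪ add   = {holding(b), ontable(d)}

== RESULT ==
["holding(b)", "ontable(d)"]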